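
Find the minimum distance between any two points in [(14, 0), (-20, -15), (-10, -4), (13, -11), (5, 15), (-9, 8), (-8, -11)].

Computing all pairwise distances among 7 points:

d((14, 0), (-20, -15)) = 37.1618
d((14, 0), (-10, -4)) = 24.3311
d((14, 0), (13, -11)) = 11.0454
d((14, 0), (5, 15)) = 17.4929
d((14, 0), (-9, 8)) = 24.3516
d((14, 0), (-8, -11)) = 24.5967
d((-20, -15), (-10, -4)) = 14.8661
d((-20, -15), (13, -11)) = 33.2415
d((-20, -15), (5, 15)) = 39.0512
d((-20, -15), (-9, 8)) = 25.4951
d((-20, -15), (-8, -11)) = 12.6491
d((-10, -4), (13, -11)) = 24.0416
d((-10, -4), (5, 15)) = 24.2074
d((-10, -4), (-9, 8)) = 12.0416
d((-10, -4), (-8, -11)) = 7.2801 <-- minimum
d((13, -11), (5, 15)) = 27.2029
d((13, -11), (-9, 8)) = 29.0689
d((13, -11), (-8, -11)) = 21.0
d((5, 15), (-9, 8)) = 15.6525
d((5, 15), (-8, -11)) = 29.0689
d((-9, 8), (-8, -11)) = 19.0263

Closest pair: (-10, -4) and (-8, -11) with distance 7.2801

The closest pair is (-10, -4) and (-8, -11) with Euclidean distance 7.2801. For 7 points, brute-force pairwise comparison is shown above. For large n, the divide-and-conquer algorithm (sort by x, recurse on halves, check the dividing strip) achieves O(n log n).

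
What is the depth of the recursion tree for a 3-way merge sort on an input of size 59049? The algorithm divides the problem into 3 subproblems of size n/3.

For divide and conquer with division factor 3:

Problem sizes at each level:
Level 0: 59049
Level 1: 19683
Level 2: 6561
Level 3: 2187
Level 4: 729
Level 5: 243
Level 6: 81
Level 7: 27
Level 8: 9
Level 9: 3
Level 10: 1

The root is level 0 and the size-1 base case is level 10 (the tree spans levels 0 through 10, i.e. 11 levels counting the root), so the depth is the number of divisions: log_3(59049) = 10

The recursion tree depth is log_3(59049) = 10. At each level, the problem size is divided by 3, so it takes 10 divisions to reduce to a base case of size 1. The algorithm makes 3 recursive calls at each level.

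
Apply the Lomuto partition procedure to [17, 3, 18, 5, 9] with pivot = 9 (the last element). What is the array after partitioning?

Lomuto partition with pivot = 9:

Initial array: [17, 3, 18, 5, 9]

arr[0]=17 > 9: no swap
arr[1]=3 <= 9: swap with position 0, array becomes [3, 17, 18, 5, 9]
arr[2]=18 > 9: no swap
arr[3]=5 <= 9: swap with position 1, array becomes [3, 5, 18, 17, 9]

Place pivot at position 2: [3, 5, 9, 17, 18]
Pivot position: 2

After partitioning with pivot 9, the array becomes [3, 5, 9, 17, 18]. The pivot is placed at index 2. All elements to the left of the pivot are <= 9, and all elements to the right are > 9.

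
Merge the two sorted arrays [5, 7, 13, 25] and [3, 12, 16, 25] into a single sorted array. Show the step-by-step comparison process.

Merging process:

Compare 5 vs 3: take 3 from right. Merged: [3]
Compare 5 vs 12: take 5 from left. Merged: [3, 5]
Compare 7 vs 12: take 7 from left. Merged: [3, 5, 7]
Compare 13 vs 12: take 12 from right. Merged: [3, 5, 7, 12]
Compare 13 vs 16: take 13 from left. Merged: [3, 5, 7, 12, 13]
Compare 25 vs 16: take 16 from right. Merged: [3, 5, 7, 12, 13, 16]
Compare 25 vs 25: take 25 from left. Merged: [3, 5, 7, 12, 13, 16, 25]
Append remaining from right: [25]. Merged: [3, 5, 7, 12, 13, 16, 25, 25]

Final merged array: [3, 5, 7, 12, 13, 16, 25, 25]
Total comparisons: 7

The merged array is [3, 5, 7, 12, 13, 16, 25, 25], requiring 7 comparisons. The merge step runs in O(n) time where n is the total number of elements.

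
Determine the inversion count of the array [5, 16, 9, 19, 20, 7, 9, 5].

Finding inversions in [5, 16, 9, 19, 20, 7, 9, 5]:

(1, 2): arr[1]=16 > arr[2]=9
(1, 5): arr[1]=16 > arr[5]=7
(1, 6): arr[1]=16 > arr[6]=9
(1, 7): arr[1]=16 > arr[7]=5
(2, 5): arr[2]=9 > arr[5]=7
(2, 7): arr[2]=9 > arr[7]=5
(3, 5): arr[3]=19 > arr[5]=7
(3, 6): arr[3]=19 > arr[6]=9
(3, 7): arr[3]=19 > arr[7]=5
(4, 5): arr[4]=20 > arr[5]=7
(4, 6): arr[4]=20 > arr[6]=9
(4, 7): arr[4]=20 > arr[7]=5
(5, 7): arr[5]=7 > arr[7]=5
(6, 7): arr[6]=9 > arr[7]=5

Total inversions: 14

The array has 14 inversion(s): (1,2), (1,5), (1,6), (1,7), (2,5), (2,7), (3,5), (3,6), (3,7), (4,5), (4,6), (4,7), (5,7), (6,7). Each pair (i,j) satisfies i < j and arr[i] > arr[j].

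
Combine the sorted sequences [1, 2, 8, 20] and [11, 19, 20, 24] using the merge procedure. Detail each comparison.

Merging process:

Compare 1 vs 11: take 1 from left. Merged: [1]
Compare 2 vs 11: take 2 from left. Merged: [1, 2]
Compare 8 vs 11: take 8 from left. Merged: [1, 2, 8]
Compare 20 vs 11: take 11 from right. Merged: [1, 2, 8, 11]
Compare 20 vs 19: take 19 from right. Merged: [1, 2, 8, 11, 19]
Compare 20 vs 20: take 20 from left. Merged: [1, 2, 8, 11, 19, 20]
Append remaining from right: [20, 24]. Merged: [1, 2, 8, 11, 19, 20, 20, 24]

Final merged array: [1, 2, 8, 11, 19, 20, 20, 24]
Total comparisons: 6

The merged array is [1, 2, 8, 11, 19, 20, 20, 24], requiring 6 comparisons. The merge step runs in O(n) time where n is the total number of elements.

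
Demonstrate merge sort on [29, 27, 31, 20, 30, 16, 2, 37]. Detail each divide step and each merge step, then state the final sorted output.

Merge sort trace:

Split: [29, 27, 31, 20, 30, 16, 2, 37] -> [29, 27, 31, 20] and [30, 16, 2, 37]
  Split: [29, 27, 31, 20] -> [29, 27] and [31, 20]
    Split: [29, 27] -> [29] and [27]
    Merge: [29] + [27] -> [27, 29]
    Split: [31, 20] -> [31] and [20]
    Merge: [31] + [20] -> [20, 31]
  Merge: [27, 29] + [20, 31] -> [20, 27, 29, 31]
  Split: [30, 16, 2, 37] -> [30, 16] and [2, 37]
    Split: [30, 16] -> [30] and [16]
    Merge: [30] + [16] -> [16, 30]
    Split: [2, 37] -> [2] and [37]
    Merge: [2] + [37] -> [2, 37]
  Merge: [16, 30] + [2, 37] -> [2, 16, 30, 37]
Merge: [20, 27, 29, 31] + [2, 16, 30, 37] -> [2, 16, 20, 27, 29, 30, 31, 37]

Final sorted array: [2, 16, 20, 27, 29, 30, 31, 37]

The merge sort proceeds by recursively splitting the array and merging sorted halves.
After all merges, the sorted array is [2, 16, 20, 27, 29, 30, 31, 37].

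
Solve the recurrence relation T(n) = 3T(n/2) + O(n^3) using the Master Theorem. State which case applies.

Master Theorem for T(n) = 3T(n/2) + O(n^3):

a = 3, b = 2, c = 3
log_b(a) = log_2(3) = 1.5850

Case 3: c = 3 > log_2(3) = 1.5850
T(n) = O(n^3) = O(n^3)

For T(n) = 3T(n/2) + O(n^3): log_2(3) = 1.5850. This is Case 3 of the Master Theorem (c > log_b(a), work dominated by root), giving O(n^3).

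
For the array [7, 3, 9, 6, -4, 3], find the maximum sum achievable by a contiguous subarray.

Using Kadane's algorithm on [7, 3, 9, 6, -4, 3]:

Scanning through the array:
Position 1 (value 3): max_ending_here = 10, max_so_far = 10
Position 2 (value 9): max_ending_here = 19, max_so_far = 19
Position 3 (value 6): max_ending_here = 25, max_so_far = 25
Position 4 (value -4): max_ending_here = 21, max_so_far = 25
Position 5 (value 3): max_ending_here = 24, max_so_far = 25

Maximum subarray: [7, 3, 9, 6]
Maximum sum: 25

The maximum subarray is [7, 3, 9, 6] with sum 25. This subarray runs from index 0 to index 3.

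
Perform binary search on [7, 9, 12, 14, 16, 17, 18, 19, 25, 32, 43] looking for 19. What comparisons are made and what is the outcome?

Binary search for 19 in [7, 9, 12, 14, 16, 17, 18, 19, 25, 32, 43]:

lo=0, hi=10, mid=5, arr[mid]=17 -> 17 < 19, search right half
lo=6, hi=10, mid=8, arr[mid]=25 -> 25 > 19, search left half
lo=6, hi=7, mid=6, arr[mid]=18 -> 18 < 19, search right half
lo=7, hi=7, mid=7, arr[mid]=19 -> Found target at index 7!

Binary search finds 19 at index 7 after 4 comparisons. The search repeatedly halves the search space by comparing with the middle element.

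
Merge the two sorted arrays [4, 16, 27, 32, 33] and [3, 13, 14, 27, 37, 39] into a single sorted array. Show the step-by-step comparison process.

Merging process:

Compare 4 vs 3: take 3 from right. Merged: [3]
Compare 4 vs 13: take 4 from left. Merged: [3, 4]
Compare 16 vs 13: take 13 from right. Merged: [3, 4, 13]
Compare 16 vs 14: take 14 from right. Merged: [3, 4, 13, 14]
Compare 16 vs 27: take 16 from left. Merged: [3, 4, 13, 14, 16]
Compare 27 vs 27: take 27 from left. Merged: [3, 4, 13, 14, 16, 27]
Compare 32 vs 27: take 27 from right. Merged: [3, 4, 13, 14, 16, 27, 27]
Compare 32 vs 37: take 32 from left. Merged: [3, 4, 13, 14, 16, 27, 27, 32]
Compare 33 vs 37: take 33 from left. Merged: [3, 4, 13, 14, 16, 27, 27, 32, 33]
Append remaining from right: [37, 39]. Merged: [3, 4, 13, 14, 16, 27, 27, 32, 33, 37, 39]

Final merged array: [3, 4, 13, 14, 16, 27, 27, 32, 33, 37, 39]
Total comparisons: 9

The merged array is [3, 4, 13, 14, 16, 27, 27, 32, 33, 37, 39], requiring 9 comparisons. The merge step runs in O(n) time where n is the total number of elements.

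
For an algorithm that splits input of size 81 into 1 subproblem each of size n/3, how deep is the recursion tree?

For divide and conquer with division factor 3:

Problem sizes at each level:
Level 0: 81
Level 1: 27
Level 2: 9
Level 3: 3
Level 4: 1

The root is level 0 and the size-1 base case is level 4 (the tree spans levels 0 through 4, i.e. 5 levels counting the root), so the depth is the number of divisions: log_3(81) = 4

The recursion tree depth is log_3(81) = 4. At each level, the problem size is divided by 3, so it takes 4 divisions to reduce to a base case of size 1. The algorithm makes 1 recursive call at each level.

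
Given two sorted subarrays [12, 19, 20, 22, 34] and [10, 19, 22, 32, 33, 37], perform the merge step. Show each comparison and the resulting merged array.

Merging process:

Compare 12 vs 10: take 10 from right. Merged: [10]
Compare 12 vs 19: take 12 from left. Merged: [10, 12]
Compare 19 vs 19: take 19 from left. Merged: [10, 12, 19]
Compare 20 vs 19: take 19 from right. Merged: [10, 12, 19, 19]
Compare 20 vs 22: take 20 from left. Merged: [10, 12, 19, 19, 20]
Compare 22 vs 22: take 22 from left. Merged: [10, 12, 19, 19, 20, 22]
Compare 34 vs 22: take 22 from right. Merged: [10, 12, 19, 19, 20, 22, 22]
Compare 34 vs 32: take 32 from right. Merged: [10, 12, 19, 19, 20, 22, 22, 32]
Compare 34 vs 33: take 33 from right. Merged: [10, 12, 19, 19, 20, 22, 22, 32, 33]
Compare 34 vs 37: take 34 from left. Merged: [10, 12, 19, 19, 20, 22, 22, 32, 33, 34]
Append remaining from right: [37]. Merged: [10, 12, 19, 19, 20, 22, 22, 32, 33, 34, 37]

Final merged array: [10, 12, 19, 19, 20, 22, 22, 32, 33, 34, 37]
Total comparisons: 10

The merged array is [10, 12, 19, 19, 20, 22, 22, 32, 33, 34, 37], requiring 10 comparisons. The merge step runs in O(n) time where n is the total number of elements.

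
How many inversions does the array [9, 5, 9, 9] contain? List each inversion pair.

Finding inversions in [9, 5, 9, 9]:

(0, 1): arr[0]=9 > arr[1]=5

Total inversions: 1

The array has 1 inversion(s): (0,1). Each pair (i,j) satisfies i < j and arr[i] > arr[j].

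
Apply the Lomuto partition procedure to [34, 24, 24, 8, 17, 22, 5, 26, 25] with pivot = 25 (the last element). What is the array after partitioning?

Lomuto partition with pivot = 25:

Initial array: [34, 24, 24, 8, 17, 22, 5, 26, 25]

arr[0]=34 > 25: no swap
arr[1]=24 <= 25: swap with position 0, array becomes [24, 34, 24, 8, 17, 22, 5, 26, 25]
arr[2]=24 <= 25: swap with position 1, array becomes [24, 24, 34, 8, 17, 22, 5, 26, 25]
arr[3]=8 <= 25: swap with position 2, array becomes [24, 24, 8, 34, 17, 22, 5, 26, 25]
arr[4]=17 <= 25: swap with position 3, array becomes [24, 24, 8, 17, 34, 22, 5, 26, 25]
arr[5]=22 <= 25: swap with position 4, array becomes [24, 24, 8, 17, 22, 34, 5, 26, 25]
arr[6]=5 <= 25: swap with position 5, array becomes [24, 24, 8, 17, 22, 5, 34, 26, 25]
arr[7]=26 > 25: no swap

Place pivot at position 6: [24, 24, 8, 17, 22, 5, 25, 26, 34]
Pivot position: 6

After partitioning with pivot 25, the array becomes [24, 24, 8, 17, 22, 5, 25, 26, 34]. The pivot is placed at index 6. All elements to the left of the pivot are <= 25, and all elements to the right are > 25.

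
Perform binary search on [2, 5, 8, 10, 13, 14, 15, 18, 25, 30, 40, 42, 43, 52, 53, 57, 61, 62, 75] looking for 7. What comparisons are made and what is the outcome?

Binary search for 7 in [2, 5, 8, 10, 13, 14, 15, 18, 25, 30, 40, 42, 43, 52, 53, 57, 61, 62, 75]:

lo=0, hi=18, mid=9, arr[mid]=30 -> 30 > 7, search left half
lo=0, hi=8, mid=4, arr[mid]=13 -> 13 > 7, search left half
lo=0, hi=3, mid=1, arr[mid]=5 -> 5 < 7, search right half
lo=2, hi=3, mid=2, arr[mid]=8 -> 8 > 7, search left half
lo=2 > hi=1, target 7 not found

Binary search determines that 7 is not in the array after 4 comparisons. The search space was exhausted without finding the target.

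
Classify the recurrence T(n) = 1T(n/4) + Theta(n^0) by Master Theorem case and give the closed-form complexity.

Master Theorem for T(n) = 1T(n/4) + O(n^0):

a = 1, b = 4, c = 0
log_b(a) = log_4(1) = 0.0000

Case 2: c = 0 = log_4(1) = 0.0000
T(n) = O(n^0 log n) = O(log n)

For T(n) = 1T(n/4) + O(n^0): log_4(1) = 0.0000. This is Case 2 of the Master Theorem (c = log_b(a), equal work at all levels), giving O(log n).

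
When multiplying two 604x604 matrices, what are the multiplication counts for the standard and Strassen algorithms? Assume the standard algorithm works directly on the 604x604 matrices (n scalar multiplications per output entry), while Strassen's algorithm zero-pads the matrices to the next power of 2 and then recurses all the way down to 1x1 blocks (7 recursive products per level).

Matrix multiplication for 604x604 matrices:

Strassen's algorithm requires power-of-2 dimensions. Pad 604x604 to 1024x1024 (next power of 2).

Standard algorithm: 604^3 = 220348864 multiplications
Strassen's algorithm: 7^(log2(1024)) = 7^10 = 282475249 multiplications
Difference: 220348864 - 282475249 = -62126385 (Strassen uses MORE here due to padding overhead — for small or just-over-power-of-2 n, padding can outweigh the per-level savings)

Standard: 220348864 multiplications (604^3). Strassen: 282475249 multiplications (7^10, after padding to 1024x1024). Strassen reduces 8 recursive multiplications to 7 at each level.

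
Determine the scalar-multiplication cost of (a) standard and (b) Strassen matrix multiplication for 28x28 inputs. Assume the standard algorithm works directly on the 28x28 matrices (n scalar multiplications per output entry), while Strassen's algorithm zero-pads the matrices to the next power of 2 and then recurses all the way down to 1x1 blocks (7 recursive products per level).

Matrix multiplication for 28x28 matrices:

Strassen's algorithm requires power-of-2 dimensions. Pad 28x28 to 32x32 (next power of 2).

Standard algorithm: 28^3 = 21952 multiplications
Strassen's algorithm: 7^(log2(32)) = 7^5 = 16807 multiplications
Savings: 21952 - 16807 = 5145 multiplications

Standard: 21952 multiplications (28^3). Strassen: 16807 multiplications (7^5, after padding to 32x32). Strassen reduces 8 recursive multiplications to 7 at each level.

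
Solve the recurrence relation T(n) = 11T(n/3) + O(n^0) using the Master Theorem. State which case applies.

Master Theorem for T(n) = 11T(n/3) + O(n^0):

a = 11, b = 3, c = 0
log_b(a) = log_3(11) = 2.1827

Case 1: c = 0 < log_3(11) = 2.1827
T(n) = O(n^(log_3 11))

For T(n) = 11T(n/3) + O(n^0): log_3(11) = 2.1827. This is Case 1 of the Master Theorem (c < log_b(a), work dominated by leaves), giving O(n^(log_3 11)).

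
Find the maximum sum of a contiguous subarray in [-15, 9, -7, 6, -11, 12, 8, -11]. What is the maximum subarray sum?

Using Kadane's algorithm on [-15, 9, -7, 6, -11, 12, 8, -11]:

Scanning through the array:
Position 1 (value 9): max_ending_here = 9, max_so_far = 9
Position 2 (value -7): max_ending_here = 2, max_so_far = 9
Position 3 (value 6): max_ending_here = 8, max_so_far = 9
Position 4 (value -11): max_ending_here = -3, max_so_far = 9
Position 5 (value 12): max_ending_here = 12, max_so_far = 12
Position 6 (value 8): max_ending_here = 20, max_so_far = 20
Position 7 (value -11): max_ending_here = 9, max_so_far = 20

Maximum subarray: [12, 8]
Maximum sum: 20

The maximum subarray is [12, 8] with sum 20. This subarray runs from index 5 to index 6.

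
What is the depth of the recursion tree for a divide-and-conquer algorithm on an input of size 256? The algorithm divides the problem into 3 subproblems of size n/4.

For divide and conquer with division factor 4:

Problem sizes at each level:
Level 0: 256
Level 1: 64
Level 2: 16
Level 3: 4
Level 4: 1

The root is level 0 and the size-1 base case is level 4 (the tree spans levels 0 through 4, i.e. 5 levels counting the root), so the depth is the number of divisions: log_4(256) = 4

The recursion tree depth is log_4(256) = 4. At each level, the problem size is divided by 4, so it takes 4 divisions to reduce to a base case of size 1. The algorithm makes 3 recursive calls at each level.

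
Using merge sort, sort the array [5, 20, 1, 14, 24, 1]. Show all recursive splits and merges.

Merge sort trace:

Split: [5, 20, 1, 14, 24, 1] -> [5, 20, 1] and [14, 24, 1]
  Split: [5, 20, 1] -> [5] and [20, 1]
    Split: [20, 1] -> [20] and [1]
    Merge: [20] + [1] -> [1, 20]
  Merge: [5] + [1, 20] -> [1, 5, 20]
  Split: [14, 24, 1] -> [14] and [24, 1]
    Split: [24, 1] -> [24] and [1]
    Merge: [24] + [1] -> [1, 24]
  Merge: [14] + [1, 24] -> [1, 14, 24]
Merge: [1, 5, 20] + [1, 14, 24] -> [1, 1, 5, 14, 20, 24]

Final sorted array: [1, 1, 5, 14, 20, 24]

The merge sort proceeds by recursively splitting the array and merging sorted halves.
After all merges, the sorted array is [1, 1, 5, 14, 20, 24].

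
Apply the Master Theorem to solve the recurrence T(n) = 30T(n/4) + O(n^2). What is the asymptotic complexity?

Master Theorem for T(n) = 30T(n/4) + O(n^2):

a = 30, b = 4, c = 2
log_b(a) = log_4(30) = 2.4534

Case 1: c = 2 < log_4(30) = 2.4534
T(n) = O(n^(log_4 30))

For T(n) = 30T(n/4) + O(n^2): log_4(30) = 2.4534. This is Case 1 of the Master Theorem (c < log_b(a), work dominated by leaves), giving O(n^(log_4 30)).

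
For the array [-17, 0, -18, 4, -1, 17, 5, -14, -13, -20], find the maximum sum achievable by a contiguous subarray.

Using Kadane's algorithm on [-17, 0, -18, 4, -1, 17, 5, -14, -13, -20]:

Scanning through the array:
Position 1 (value 0): max_ending_here = 0, max_so_far = 0
Position 2 (value -18): max_ending_here = -18, max_so_far = 0
Position 3 (value 4): max_ending_here = 4, max_so_far = 4
Position 4 (value -1): max_ending_here = 3, max_so_far = 4
Position 5 (value 17): max_ending_here = 20, max_so_far = 20
Position 6 (value 5): max_ending_here = 25, max_so_far = 25
Position 7 (value -14): max_ending_here = 11, max_so_far = 25
Position 8 (value -13): max_ending_here = -2, max_so_far = 25
Position 9 (value -20): max_ending_here = -20, max_so_far = 25

Maximum subarray: [4, -1, 17, 5]
Maximum sum: 25

The maximum subarray is [4, -1, 17, 5] with sum 25. This subarray runs from index 3 to index 6.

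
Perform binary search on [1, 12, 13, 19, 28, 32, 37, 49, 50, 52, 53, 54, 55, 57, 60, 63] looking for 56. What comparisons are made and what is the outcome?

Binary search for 56 in [1, 12, 13, 19, 28, 32, 37, 49, 50, 52, 53, 54, 55, 57, 60, 63]:

lo=0, hi=15, mid=7, arr[mid]=49 -> 49 < 56, search right half
lo=8, hi=15, mid=11, arr[mid]=54 -> 54 < 56, search right half
lo=12, hi=15, mid=13, arr[mid]=57 -> 57 > 56, search left half
lo=12, hi=12, mid=12, arr[mid]=55 -> 55 < 56, search right half
lo=13 > hi=12, target 56 not found

Binary search determines that 56 is not in the array after 4 comparisons. The search space was exhausted without finding the target.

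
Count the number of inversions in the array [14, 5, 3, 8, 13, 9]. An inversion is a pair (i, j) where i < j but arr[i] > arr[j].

Finding inversions in [14, 5, 3, 8, 13, 9]:

(0, 1): arr[0]=14 > arr[1]=5
(0, 2): arr[0]=14 > arr[2]=3
(0, 3): arr[0]=14 > arr[3]=8
(0, 4): arr[0]=14 > arr[4]=13
(0, 5): arr[0]=14 > arr[5]=9
(1, 2): arr[1]=5 > arr[2]=3
(4, 5): arr[4]=13 > arr[5]=9

Total inversions: 7

The array has 7 inversion(s): (0,1), (0,2), (0,3), (0,4), (0,5), (1,2), (4,5). Each pair (i,j) satisfies i < j and arr[i] > arr[j].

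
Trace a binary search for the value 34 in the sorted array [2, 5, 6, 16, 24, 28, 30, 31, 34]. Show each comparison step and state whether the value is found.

Binary search for 34 in [2, 5, 6, 16, 24, 28, 30, 31, 34]:

lo=0, hi=8, mid=4, arr[mid]=24 -> 24 < 34, search right half
lo=5, hi=8, mid=6, arr[mid]=30 -> 30 < 34, search right half
lo=7, hi=8, mid=7, arr[mid]=31 -> 31 < 34, search right half
lo=8, hi=8, mid=8, arr[mid]=34 -> Found target at index 8!

Binary search finds 34 at index 8 after 4 comparisons. The search repeatedly halves the search space by comparing with the middle element.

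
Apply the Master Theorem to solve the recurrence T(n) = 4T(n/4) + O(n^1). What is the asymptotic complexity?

Master Theorem for T(n) = 4T(n/4) + O(n^1):

a = 4, b = 4, c = 1
log_b(a) = log_4(4) = 1.0000

Case 2: c = 1 = log_4(4) = 1.0000
T(n) = O(n^1 log n) = O(n log n)

For T(n) = 4T(n/4) + O(n^1): log_4(4) = 1.0000. This is Case 2 of the Master Theorem (c = log_b(a), equal work at all levels), giving O(n log n).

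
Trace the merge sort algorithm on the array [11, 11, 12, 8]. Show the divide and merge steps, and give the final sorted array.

Merge sort trace:

Split: [11, 11, 12, 8] -> [11, 11] and [12, 8]
  Split: [11, 11] -> [11] and [11]
  Merge: [11] + [11] -> [11, 11]
  Split: [12, 8] -> [12] and [8]
  Merge: [12] + [8] -> [8, 12]
Merge: [11, 11] + [8, 12] -> [8, 11, 11, 12]

Final sorted array: [8, 11, 11, 12]

The merge sort proceeds by recursively splitting the array and merging sorted halves.
After all merges, the sorted array is [8, 11, 11, 12].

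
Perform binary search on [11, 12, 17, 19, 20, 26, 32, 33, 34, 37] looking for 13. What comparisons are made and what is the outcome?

Binary search for 13 in [11, 12, 17, 19, 20, 26, 32, 33, 34, 37]:

lo=0, hi=9, mid=4, arr[mid]=20 -> 20 > 13, search left half
lo=0, hi=3, mid=1, arr[mid]=12 -> 12 < 13, search right half
lo=2, hi=3, mid=2, arr[mid]=17 -> 17 > 13, search left half
lo=2 > hi=1, target 13 not found

Binary search determines that 13 is not in the array after 3 comparisons. The search space was exhausted without finding the target.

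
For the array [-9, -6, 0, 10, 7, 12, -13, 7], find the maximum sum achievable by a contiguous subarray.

Using Kadane's algorithm on [-9, -6, 0, 10, 7, 12, -13, 7]:

Scanning through the array:
Position 1 (value -6): max_ending_here = -6, max_so_far = -6
Position 2 (value 0): max_ending_here = 0, max_so_far = 0
Position 3 (value 10): max_ending_here = 10, max_so_far = 10
Position 4 (value 7): max_ending_here = 17, max_so_far = 17
Position 5 (value 12): max_ending_here = 29, max_so_far = 29
Position 6 (value -13): max_ending_here = 16, max_so_far = 29
Position 7 (value 7): max_ending_here = 23, max_so_far = 29

Maximum subarray: [0, 10, 7, 12]
Maximum sum: 29

The maximum subarray is [0, 10, 7, 12] with sum 29. This subarray runs from index 2 to index 5.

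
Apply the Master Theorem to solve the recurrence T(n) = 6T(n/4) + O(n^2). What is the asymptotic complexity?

Master Theorem for T(n) = 6T(n/4) + O(n^2):

a = 6, b = 4, c = 2
log_b(a) = log_4(6) = 1.2925

Case 3: c = 2 > log_4(6) = 1.2925
T(n) = O(n^2) = O(n^2)

For T(n) = 6T(n/4) + O(n^2): log_4(6) = 1.2925. This is Case 3 of the Master Theorem (c > log_b(a), work dominated by root), giving O(n^2).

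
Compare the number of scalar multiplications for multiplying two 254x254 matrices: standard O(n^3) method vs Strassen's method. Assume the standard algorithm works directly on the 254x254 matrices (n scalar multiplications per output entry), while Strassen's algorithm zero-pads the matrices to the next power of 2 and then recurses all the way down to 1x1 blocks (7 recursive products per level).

Matrix multiplication for 254x254 matrices:

Strassen's algorithm requires power-of-2 dimensions. Pad 254x254 to 256x256 (next power of 2).

Standard algorithm: 254^3 = 16387064 multiplications
Strassen's algorithm: 7^(log2(256)) = 7^8 = 5764801 multiplications
Savings: 16387064 - 5764801 = 10622263 multiplications

Standard: 16387064 multiplications (254^3). Strassen: 5764801 multiplications (7^8, after padding to 256x256). Strassen reduces 8 recursive multiplications to 7 at each level.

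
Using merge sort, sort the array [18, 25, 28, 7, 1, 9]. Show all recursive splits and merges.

Merge sort trace:

Split: [18, 25, 28, 7, 1, 9] -> [18, 25, 28] and [7, 1, 9]
  Split: [18, 25, 28] -> [18] and [25, 28]
    Split: [25, 28] -> [25] and [28]
    Merge: [25] + [28] -> [25, 28]
  Merge: [18] + [25, 28] -> [18, 25, 28]
  Split: [7, 1, 9] -> [7] and [1, 9]
    Split: [1, 9] -> [1] and [9]
    Merge: [1] + [9] -> [1, 9]
  Merge: [7] + [1, 9] -> [1, 7, 9]
Merge: [18, 25, 28] + [1, 7, 9] -> [1, 7, 9, 18, 25, 28]

Final sorted array: [1, 7, 9, 18, 25, 28]

The merge sort proceeds by recursively splitting the array and merging sorted halves.
After all merges, the sorted array is [1, 7, 9, 18, 25, 28].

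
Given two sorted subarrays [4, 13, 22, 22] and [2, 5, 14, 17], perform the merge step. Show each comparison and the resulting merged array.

Merging process:

Compare 4 vs 2: take 2 from right. Merged: [2]
Compare 4 vs 5: take 4 from left. Merged: [2, 4]
Compare 13 vs 5: take 5 from right. Merged: [2, 4, 5]
Compare 13 vs 14: take 13 from left. Merged: [2, 4, 5, 13]
Compare 22 vs 14: take 14 from right. Merged: [2, 4, 5, 13, 14]
Compare 22 vs 17: take 17 from right. Merged: [2, 4, 5, 13, 14, 17]
Append remaining from left: [22, 22]. Merged: [2, 4, 5, 13, 14, 17, 22, 22]

Final merged array: [2, 4, 5, 13, 14, 17, 22, 22]
Total comparisons: 6

The merged array is [2, 4, 5, 13, 14, 17, 22, 22], requiring 6 comparisons. The merge step runs in O(n) time where n is the total number of elements.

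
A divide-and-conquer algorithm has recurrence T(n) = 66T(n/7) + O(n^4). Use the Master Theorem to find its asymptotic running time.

Master Theorem for T(n) = 66T(n/7) + O(n^4):

a = 66, b = 7, c = 4
log_b(a) = log_7(66) = 2.1531

Case 3: c = 4 > log_7(66) = 2.1531
T(n) = O(n^4) = O(n^4)

For T(n) = 66T(n/7) + O(n^4): log_7(66) = 2.1531. This is Case 3 of the Master Theorem (c > log_b(a), work dominated by root), giving O(n^4).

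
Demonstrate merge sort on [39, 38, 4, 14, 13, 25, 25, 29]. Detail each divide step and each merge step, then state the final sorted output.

Merge sort trace:

Split: [39, 38, 4, 14, 13, 25, 25, 29] -> [39, 38, 4, 14] and [13, 25, 25, 29]
  Split: [39, 38, 4, 14] -> [39, 38] and [4, 14]
    Split: [39, 38] -> [39] and [38]
    Merge: [39] + [38] -> [38, 39]
    Split: [4, 14] -> [4] and [14]
    Merge: [4] + [14] -> [4, 14]
  Merge: [38, 39] + [4, 14] -> [4, 14, 38, 39]
  Split: [13, 25, 25, 29] -> [13, 25] and [25, 29]
    Split: [13, 25] -> [13] and [25]
    Merge: [13] + [25] -> [13, 25]
    Split: [25, 29] -> [25] and [29]
    Merge: [25] + [29] -> [25, 29]
  Merge: [13, 25] + [25, 29] -> [13, 25, 25, 29]
Merge: [4, 14, 38, 39] + [13, 25, 25, 29] -> [4, 13, 14, 25, 25, 29, 38, 39]

Final sorted array: [4, 13, 14, 25, 25, 29, 38, 39]

The merge sort proceeds by recursively splitting the array and merging sorted halves.
After all merges, the sorted array is [4, 13, 14, 25, 25, 29, 38, 39].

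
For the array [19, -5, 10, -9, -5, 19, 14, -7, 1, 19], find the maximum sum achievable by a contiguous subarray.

Using Kadane's algorithm on [19, -5, 10, -9, -5, 19, 14, -7, 1, 19]:

Scanning through the array:
Position 1 (value -5): max_ending_here = 14, max_so_far = 19
Position 2 (value 10): max_ending_here = 24, max_so_far = 24
Position 3 (value -9): max_ending_here = 15, max_so_far = 24
Position 4 (value -5): max_ending_here = 10, max_so_far = 24
Position 5 (value 19): max_ending_here = 29, max_so_far = 29
Position 6 (value 14): max_ending_here = 43, max_so_far = 43
Position 7 (value -7): max_ending_here = 36, max_so_far = 43
Position 8 (value 1): max_ending_here = 37, max_so_far = 43
Position 9 (value 19): max_ending_here = 56, max_so_far = 56

Maximum subarray: [19, -5, 10, -9, -5, 19, 14, -7, 1, 19]
Maximum sum: 56

The maximum subarray is [19, -5, 10, -9, -5, 19, 14, -7, 1, 19] with sum 56. This subarray runs from index 0 to index 9.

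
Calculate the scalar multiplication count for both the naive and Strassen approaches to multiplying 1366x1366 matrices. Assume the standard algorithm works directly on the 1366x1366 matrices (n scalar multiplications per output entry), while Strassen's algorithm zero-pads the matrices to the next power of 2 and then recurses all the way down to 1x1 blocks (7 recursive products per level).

Matrix multiplication for 1366x1366 matrices:

Strassen's algorithm requires power-of-2 dimensions. Pad 1366x1366 to 2048x2048 (next power of 2).

Standard algorithm: 1366^3 = 2548895896 multiplications
Strassen's algorithm: 7^(log2(2048)) = 7^11 = 1977326743 multiplications
Savings: 2548895896 - 1977326743 = 571569153 multiplications

Standard: 2548895896 multiplications (1366^3). Strassen: 1977326743 multiplications (7^11, after padding to 2048x2048). Strassen reduces 8 recursive multiplications to 7 at each level.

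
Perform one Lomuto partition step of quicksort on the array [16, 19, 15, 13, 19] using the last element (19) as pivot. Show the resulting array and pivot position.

Lomuto partition with pivot = 19:

Initial array: [16, 19, 15, 13, 19]

arr[0]=16 <= 19: swap with position 0, array becomes [16, 19, 15, 13, 19]
arr[1]=19 <= 19: swap with position 1, array becomes [16, 19, 15, 13, 19]
arr[2]=15 <= 19: swap with position 2, array becomes [16, 19, 15, 13, 19]
arr[3]=13 <= 19: swap with position 3, array becomes [16, 19, 15, 13, 19]

Place pivot at position 4: [16, 19, 15, 13, 19]
Pivot position: 4

After partitioning with pivot 19, the array becomes [16, 19, 15, 13, 19]. The pivot is placed at index 4. All elements to the left of the pivot are <= 19, and all elements to the right are > 19.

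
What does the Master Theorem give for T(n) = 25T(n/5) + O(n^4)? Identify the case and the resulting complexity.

Master Theorem for T(n) = 25T(n/5) + O(n^4):

a = 25, b = 5, c = 4
log_b(a) = log_5(25) = 2.0000

Case 3: c = 4 > log_5(25) = 2.0000
T(n) = O(n^4) = O(n^4)

For T(n) = 25T(n/5) + O(n^4): log_5(25) = 2.0000. This is Case 3 of the Master Theorem (c > log_b(a), work dominated by root), giving O(n^4).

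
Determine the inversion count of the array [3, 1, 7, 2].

Finding inversions in [3, 1, 7, 2]:

(0, 1): arr[0]=3 > arr[1]=1
(0, 3): arr[0]=3 > arr[3]=2
(2, 3): arr[2]=7 > arr[3]=2

Total inversions: 3

The array has 3 inversion(s): (0,1), (0,3), (2,3). Each pair (i,j) satisfies i < j and arr[i] > arr[j].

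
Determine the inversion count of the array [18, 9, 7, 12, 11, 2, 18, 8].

Finding inversions in [18, 9, 7, 12, 11, 2, 18, 8]:

(0, 1): arr[0]=18 > arr[1]=9
(0, 2): arr[0]=18 > arr[2]=7
(0, 3): arr[0]=18 > arr[3]=12
(0, 4): arr[0]=18 > arr[4]=11
(0, 5): arr[0]=18 > arr[5]=2
(0, 7): arr[0]=18 > arr[7]=8
(1, 2): arr[1]=9 > arr[2]=7
(1, 5): arr[1]=9 > arr[5]=2
(1, 7): arr[1]=9 > arr[7]=8
(2, 5): arr[2]=7 > arr[5]=2
(3, 4): arr[3]=12 > arr[4]=11
(3, 5): arr[3]=12 > arr[5]=2
(3, 7): arr[3]=12 > arr[7]=8
(4, 5): arr[4]=11 > arr[5]=2
(4, 7): arr[4]=11 > arr[7]=8
(6, 7): arr[6]=18 > arr[7]=8

Total inversions: 16

The array has 16 inversion(s): (0,1), (0,2), (0,3), (0,4), (0,5), (0,7), (1,2), (1,5), (1,7), (2,5), (3,4), (3,5), (3,7), (4,5), (4,7), (6,7). Each pair (i,j) satisfies i < j and arr[i] > arr[j].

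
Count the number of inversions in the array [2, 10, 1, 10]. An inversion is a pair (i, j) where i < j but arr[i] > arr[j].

Finding inversions in [2, 10, 1, 10]:

(0, 2): arr[0]=2 > arr[2]=1
(1, 2): arr[1]=10 > arr[2]=1

Total inversions: 2

The array has 2 inversion(s): (0,2), (1,2). Each pair (i,j) satisfies i < j and arr[i] > arr[j].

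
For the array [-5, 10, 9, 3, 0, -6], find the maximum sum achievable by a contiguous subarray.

Using Kadane's algorithm on [-5, 10, 9, 3, 0, -6]:

Scanning through the array:
Position 1 (value 10): max_ending_here = 10, max_so_far = 10
Position 2 (value 9): max_ending_here = 19, max_so_far = 19
Position 3 (value 3): max_ending_here = 22, max_so_far = 22
Position 4 (value 0): max_ending_here = 22, max_so_far = 22
Position 5 (value -6): max_ending_here = 16, max_so_far = 22

Maximum subarray: [10, 9, 3]
Maximum sum: 22

The maximum subarray is [10, 9, 3] with sum 22. This subarray runs from index 1 to index 3.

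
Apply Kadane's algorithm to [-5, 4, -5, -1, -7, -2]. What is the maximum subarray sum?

Using Kadane's algorithm on [-5, 4, -5, -1, -7, -2]:

Scanning through the array:
Position 1 (value 4): max_ending_here = 4, max_so_far = 4
Position 2 (value -5): max_ending_here = -1, max_so_far = 4
Position 3 (value -1): max_ending_here = -1, max_so_far = 4
Position 4 (value -7): max_ending_here = -7, max_so_far = 4
Position 5 (value -2): max_ending_here = -2, max_so_far = 4

Maximum subarray: [4]
Maximum sum: 4

The maximum subarray is [4] with sum 4. This subarray runs from index 1 to index 1.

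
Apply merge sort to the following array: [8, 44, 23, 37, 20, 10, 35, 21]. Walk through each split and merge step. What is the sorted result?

Merge sort trace:

Split: [8, 44, 23, 37, 20, 10, 35, 21] -> [8, 44, 23, 37] and [20, 10, 35, 21]
  Split: [8, 44, 23, 37] -> [8, 44] and [23, 37]
    Split: [8, 44] -> [8] and [44]
    Merge: [8] + [44] -> [8, 44]
    Split: [23, 37] -> [23] and [37]
    Merge: [23] + [37] -> [23, 37]
  Merge: [8, 44] + [23, 37] -> [8, 23, 37, 44]
  Split: [20, 10, 35, 21] -> [20, 10] and [35, 21]
    Split: [20, 10] -> [20] and [10]
    Merge: [20] + [10] -> [10, 20]
    Split: [35, 21] -> [35] and [21]
    Merge: [35] + [21] -> [21, 35]
  Merge: [10, 20] + [21, 35] -> [10, 20, 21, 35]
Merge: [8, 23, 37, 44] + [10, 20, 21, 35] -> [8, 10, 20, 21, 23, 35, 37, 44]

Final sorted array: [8, 10, 20, 21, 23, 35, 37, 44]

The merge sort proceeds by recursively splitting the array and merging sorted halves.
After all merges, the sorted array is [8, 10, 20, 21, 23, 35, 37, 44].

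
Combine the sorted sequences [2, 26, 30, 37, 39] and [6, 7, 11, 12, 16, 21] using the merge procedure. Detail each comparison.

Merging process:

Compare 2 vs 6: take 2 from left. Merged: [2]
Compare 26 vs 6: take 6 from right. Merged: [2, 6]
Compare 26 vs 7: take 7 from right. Merged: [2, 6, 7]
Compare 26 vs 11: take 11 from right. Merged: [2, 6, 7, 11]
Compare 26 vs 12: take 12 from right. Merged: [2, 6, 7, 11, 12]
Compare 26 vs 16: take 16 from right. Merged: [2, 6, 7, 11, 12, 16]
Compare 26 vs 21: take 21 from right. Merged: [2, 6, 7, 11, 12, 16, 21]
Append remaining from left: [26, 30, 37, 39]. Merged: [2, 6, 7, 11, 12, 16, 21, 26, 30, 37, 39]

Final merged array: [2, 6, 7, 11, 12, 16, 21, 26, 30, 37, 39]
Total comparisons: 7

The merged array is [2, 6, 7, 11, 12, 16, 21, 26, 30, 37, 39], requiring 7 comparisons. The merge step runs in O(n) time where n is the total number of elements.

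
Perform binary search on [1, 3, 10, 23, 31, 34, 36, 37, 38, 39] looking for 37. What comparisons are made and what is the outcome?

Binary search for 37 in [1, 3, 10, 23, 31, 34, 36, 37, 38, 39]:

lo=0, hi=9, mid=4, arr[mid]=31 -> 31 < 37, search right half
lo=5, hi=9, mid=7, arr[mid]=37 -> Found target at index 7!

Binary search finds 37 at index 7 after 2 comparisons. The search repeatedly halves the search space by comparing with the middle element.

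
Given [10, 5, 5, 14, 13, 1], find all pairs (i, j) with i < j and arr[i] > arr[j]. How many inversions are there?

Finding inversions in [10, 5, 5, 14, 13, 1]:

(0, 1): arr[0]=10 > arr[1]=5
(0, 2): arr[0]=10 > arr[2]=5
(0, 5): arr[0]=10 > arr[5]=1
(1, 5): arr[1]=5 > arr[5]=1
(2, 5): arr[2]=5 > arr[5]=1
(3, 4): arr[3]=14 > arr[4]=13
(3, 5): arr[3]=14 > arr[5]=1
(4, 5): arr[4]=13 > arr[5]=1

Total inversions: 8

The array has 8 inversion(s): (0,1), (0,2), (0,5), (1,5), (2,5), (3,4), (3,5), (4,5). Each pair (i,j) satisfies i < j and arr[i] > arr[j].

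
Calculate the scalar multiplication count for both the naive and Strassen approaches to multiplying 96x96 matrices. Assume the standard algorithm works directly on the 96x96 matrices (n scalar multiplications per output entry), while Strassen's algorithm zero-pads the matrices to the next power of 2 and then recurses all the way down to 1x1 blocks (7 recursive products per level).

Matrix multiplication for 96x96 matrices:

Strassen's algorithm requires power-of-2 dimensions. Pad 96x96 to 128x128 (next power of 2).

Standard algorithm: 96^3 = 884736 multiplications
Strassen's algorithm: 7^(log2(128)) = 7^7 = 823543 multiplications
Savings: 884736 - 823543 = 61193 multiplications

Standard: 884736 multiplications (96^3). Strassen: 823543 multiplications (7^7, after padding to 128x128). Strassen reduces 8 recursive multiplications to 7 at each level.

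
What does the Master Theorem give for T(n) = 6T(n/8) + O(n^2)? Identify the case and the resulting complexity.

Master Theorem for T(n) = 6T(n/8) + O(n^2):

a = 6, b = 8, c = 2
log_b(a) = log_8(6) = 0.8617

Case 3: c = 2 > log_8(6) = 0.8617
T(n) = O(n^2) = O(n^2)

For T(n) = 6T(n/8) + O(n^2): log_8(6) = 0.8617. This is Case 3 of the Master Theorem (c > log_b(a), work dominated by root), giving O(n^2).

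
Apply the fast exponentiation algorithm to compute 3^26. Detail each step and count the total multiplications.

Computing 3^26 by squaring (build up from 3^1; each line after the first costs one multiplication):

3^1 = 3
3^2 = (3^1)^2 = 3^2 = 9
3^3 = 3 * 3^2 = 3 * 9 = 27
3^6 = (3^3)^2 = 27^2 = 729
3^12 = (3^6)^2 = 729^2 = 531441
3^13 = 3 * 3^12 = 3 * 531441 = 1594323
3^26 = (3^13)^2 = 1594323^2 = 2541865828329

Result: 2541865828329
Multiplications needed: 6 (6 lines after 3^1)

3^26 = 2541865828329. Using exponentiation by squaring, this requires 6 multiplications. The key idea: if the exponent is even, square the half-power; if odd, multiply by the base once.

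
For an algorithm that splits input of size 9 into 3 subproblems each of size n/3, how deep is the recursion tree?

For divide and conquer with division factor 3:

Problem sizes at each level:
Level 0: 9
Level 1: 3
Level 2: 1

The root is level 0 and the size-1 base case is level 2 (the tree spans levels 0 through 2, i.e. 3 levels counting the root), so the depth is the number of divisions: log_3(9) = 2

The recursion tree depth is log_3(9) = 2. At each level, the problem size is divided by 3, so it takes 2 divisions to reduce to a base case of size 1. The algorithm makes 3 recursive calls at each level.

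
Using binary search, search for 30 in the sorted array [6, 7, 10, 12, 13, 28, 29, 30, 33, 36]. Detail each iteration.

Binary search for 30 in [6, 7, 10, 12, 13, 28, 29, 30, 33, 36]:

lo=0, hi=9, mid=4, arr[mid]=13 -> 13 < 30, search right half
lo=5, hi=9, mid=7, arr[mid]=30 -> Found target at index 7!

Binary search finds 30 at index 7 after 2 comparisons. The search repeatedly halves the search space by comparing with the middle element.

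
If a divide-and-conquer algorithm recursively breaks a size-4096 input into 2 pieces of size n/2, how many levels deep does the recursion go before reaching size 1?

For divide and conquer with division factor 2:

Problem sizes at each level:
Level 0: 4096
Level 1: 2048
Level 2: 1024
Level 3: 512
Level 4: 256
Level 5: 128
Level 6: 64
Level 7: 32
Level 8: 16
Level 9: 8
Level 10: 4
Level 11: 2
Level 12: 1

The root is level 0 and the size-1 base case is level 12 (the tree spans levels 0 through 12, i.e. 13 levels counting the root), so the depth is the number of divisions: log_2(4096) = 12

The recursion tree depth is log_2(4096) = 12. At each level, the problem size is divided by 2, so it takes 12 divisions to reduce to a base case of size 1. The algorithm makes 2 recursive calls at each level.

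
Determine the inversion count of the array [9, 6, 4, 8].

Finding inversions in [9, 6, 4, 8]:

(0, 1): arr[0]=9 > arr[1]=6
(0, 2): arr[0]=9 > arr[2]=4
(0, 3): arr[0]=9 > arr[3]=8
(1, 2): arr[1]=6 > arr[2]=4

Total inversions: 4

The array has 4 inversion(s): (0,1), (0,2), (0,3), (1,2). Each pair (i,j) satisfies i < j and arr[i] > arr[j].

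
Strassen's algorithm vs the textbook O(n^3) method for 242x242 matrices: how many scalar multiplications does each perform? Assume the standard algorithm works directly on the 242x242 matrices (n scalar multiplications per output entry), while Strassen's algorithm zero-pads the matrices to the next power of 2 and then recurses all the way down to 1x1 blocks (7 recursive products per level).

Matrix multiplication for 242x242 matrices:

Strassen's algorithm requires power-of-2 dimensions. Pad 242x242 to 256x256 (next power of 2).

Standard algorithm: 242^3 = 14172488 multiplications
Strassen's algorithm: 7^(log2(256)) = 7^8 = 5764801 multiplications
Savings: 14172488 - 5764801 = 8407687 multiplications

Standard: 14172488 multiplications (242^3). Strassen: 5764801 multiplications (7^8, after padding to 256x256). Strassen reduces 8 recursive multiplications to 7 at each level.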